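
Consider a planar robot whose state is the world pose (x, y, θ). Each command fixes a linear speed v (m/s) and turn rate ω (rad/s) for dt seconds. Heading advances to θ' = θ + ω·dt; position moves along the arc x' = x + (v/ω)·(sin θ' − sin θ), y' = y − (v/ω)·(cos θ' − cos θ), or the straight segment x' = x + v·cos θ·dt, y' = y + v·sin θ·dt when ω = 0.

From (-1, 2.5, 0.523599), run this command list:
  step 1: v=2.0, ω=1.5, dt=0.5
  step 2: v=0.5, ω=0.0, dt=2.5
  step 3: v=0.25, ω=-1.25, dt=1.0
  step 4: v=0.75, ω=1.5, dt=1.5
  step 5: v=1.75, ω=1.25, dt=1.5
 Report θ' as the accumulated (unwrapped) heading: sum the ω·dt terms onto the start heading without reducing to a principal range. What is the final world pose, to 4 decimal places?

step 1: θ'=1.2736 (R=1.3333) → pose (-0.3918, 3.2642, 1.2736)
step 2: θ'=1.2736 (straight) → pose (-0.0257, 4.4594, 1.2736)
step 3: θ'=0.0236 (R=-0.2000) → pose (0.1608, 4.6008, 0.0236)
step 4: θ'=2.2736 (R=0.5000) → pose (0.5305, 5.4239, 2.2736)
step 5: θ'=4.1486 (R=1.4000) → pose (-1.7211, 5.2671, 4.1486)

(-1.7211, 5.2671, 4.1486)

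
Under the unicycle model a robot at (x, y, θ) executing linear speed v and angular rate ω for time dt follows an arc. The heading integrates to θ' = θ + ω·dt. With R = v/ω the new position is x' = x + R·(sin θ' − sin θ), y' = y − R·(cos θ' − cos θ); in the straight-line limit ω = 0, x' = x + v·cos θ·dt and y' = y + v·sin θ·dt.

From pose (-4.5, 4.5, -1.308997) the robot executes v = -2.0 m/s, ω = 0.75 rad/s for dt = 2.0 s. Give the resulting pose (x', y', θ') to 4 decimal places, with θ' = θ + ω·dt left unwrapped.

θ' = -1.3090 + 0.75·2.0 = 0.1910
R = v/ω = -2.0/0.75 = -2.6667
x' = -4.5 + -2.6667·(sin 0.1910 − sin -1.3090) = -7.5821
y' = 4.5 − -2.6667·(cos 0.1910 − cos -1.3090) = 6.4280

(-7.5821, 6.4280, 0.1910)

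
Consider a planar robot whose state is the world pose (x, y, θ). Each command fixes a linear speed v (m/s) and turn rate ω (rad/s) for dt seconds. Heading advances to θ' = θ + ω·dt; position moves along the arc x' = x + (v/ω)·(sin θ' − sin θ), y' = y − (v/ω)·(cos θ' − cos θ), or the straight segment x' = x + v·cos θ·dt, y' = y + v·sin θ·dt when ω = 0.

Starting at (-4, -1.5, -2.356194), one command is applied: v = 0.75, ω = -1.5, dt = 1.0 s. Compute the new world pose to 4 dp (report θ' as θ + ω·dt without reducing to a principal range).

θ' = -2.3562 + -1.5·1.0 = -3.8562
R = v/ω = 0.75/-1.5 = -0.5000
x' = -4 + -0.5000·(sin -3.8562 − sin -2.3562) = -4.6812
y' = -1.5 − -0.5000·(cos -3.8562 − cos -2.3562) = -1.5241

(-4.6812, -1.5241, -3.8562)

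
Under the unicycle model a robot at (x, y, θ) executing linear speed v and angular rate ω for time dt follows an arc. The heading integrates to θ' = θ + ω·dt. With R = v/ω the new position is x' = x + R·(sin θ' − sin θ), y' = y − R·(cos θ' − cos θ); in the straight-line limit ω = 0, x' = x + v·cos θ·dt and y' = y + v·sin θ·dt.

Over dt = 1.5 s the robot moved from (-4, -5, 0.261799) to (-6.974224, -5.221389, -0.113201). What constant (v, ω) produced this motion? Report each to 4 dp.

v = -2.0000, ω = -0.2500

Δθ = -0.113201 − 0.261799 = -0.375000
ω = Δθ/dt = -0.375000/1.5 = -0.2500
R = Δx/(sin θ' − sin θ) = 8.0000
v = R·ω = 8.0000·-0.2500 = -2.0000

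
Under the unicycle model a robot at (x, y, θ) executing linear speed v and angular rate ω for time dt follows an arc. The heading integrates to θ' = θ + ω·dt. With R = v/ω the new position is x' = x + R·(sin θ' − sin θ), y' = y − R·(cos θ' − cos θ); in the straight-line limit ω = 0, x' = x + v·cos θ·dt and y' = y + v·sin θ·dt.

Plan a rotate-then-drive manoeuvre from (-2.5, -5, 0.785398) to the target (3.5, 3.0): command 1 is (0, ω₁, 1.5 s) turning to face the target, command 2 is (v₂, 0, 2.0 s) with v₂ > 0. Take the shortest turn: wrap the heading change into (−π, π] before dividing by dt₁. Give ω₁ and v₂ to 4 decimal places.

heading to target = atan2(3−-5, 3.5−-2.5) = 0.9273
Δθ = wrap(0.9273 − 0.7854) = 0.1419; ω₁ = Δθ/dt₁ = 0.0946
distance = √((3.5−-2.5)² + (3−-5)²) = 10.0000; v₂ = distance/dt₂ = 5.0000

ω₁ = 0.0946, v₂ = 5.0000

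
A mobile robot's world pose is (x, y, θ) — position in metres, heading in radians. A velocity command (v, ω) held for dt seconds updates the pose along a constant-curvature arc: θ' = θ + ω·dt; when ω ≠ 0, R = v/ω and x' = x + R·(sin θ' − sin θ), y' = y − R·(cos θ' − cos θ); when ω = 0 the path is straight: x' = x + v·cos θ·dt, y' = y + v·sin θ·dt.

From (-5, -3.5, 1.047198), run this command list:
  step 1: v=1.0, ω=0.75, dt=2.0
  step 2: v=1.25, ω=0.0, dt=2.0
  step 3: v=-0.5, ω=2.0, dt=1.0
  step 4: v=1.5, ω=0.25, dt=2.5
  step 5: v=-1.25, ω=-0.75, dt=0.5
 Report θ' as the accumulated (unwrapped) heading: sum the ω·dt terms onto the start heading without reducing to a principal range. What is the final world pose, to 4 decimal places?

(-6.7183, -3.2135, 4.7972)

step 1: θ'=2.5472 (R=1.3333) → pose (-5.4080, -1.7287, 2.5472)
step 2: θ'=2.5472 (straight) → pose (-7.4792, -0.3287, 2.5472)
step 3: θ'=4.5472 (R=-0.2500) → pose (-7.0926, -0.1627, 4.5472)
step 4: θ'=5.1722 (R=6.0000) → pose (-6.5511, -3.8120, 5.1722)
step 5: θ'=4.7972 (R=1.6667) → pose (-6.7183, -3.2135, 4.7972)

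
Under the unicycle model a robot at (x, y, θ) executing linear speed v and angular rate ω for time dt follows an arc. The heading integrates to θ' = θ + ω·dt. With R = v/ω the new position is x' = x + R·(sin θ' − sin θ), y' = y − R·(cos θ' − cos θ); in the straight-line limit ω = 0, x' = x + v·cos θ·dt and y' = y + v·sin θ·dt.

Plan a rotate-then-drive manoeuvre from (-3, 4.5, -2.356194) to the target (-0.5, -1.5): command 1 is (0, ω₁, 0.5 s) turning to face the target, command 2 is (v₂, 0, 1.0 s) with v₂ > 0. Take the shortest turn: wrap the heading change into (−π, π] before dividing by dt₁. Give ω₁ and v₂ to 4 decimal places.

ω₁ = 2.3604, v₂ = 6.5000

heading to target = atan2(-1.5−4.5, -0.5−-3) = -1.1760
Δθ = wrap(-1.1760 − -2.3562) = 1.1802; ω₁ = Δθ/dt₁ = 2.3604
distance = √((-0.5−-3)² + (-1.5−4.5)²) = 6.5000; v₂ = distance/dt₂ = 6.5000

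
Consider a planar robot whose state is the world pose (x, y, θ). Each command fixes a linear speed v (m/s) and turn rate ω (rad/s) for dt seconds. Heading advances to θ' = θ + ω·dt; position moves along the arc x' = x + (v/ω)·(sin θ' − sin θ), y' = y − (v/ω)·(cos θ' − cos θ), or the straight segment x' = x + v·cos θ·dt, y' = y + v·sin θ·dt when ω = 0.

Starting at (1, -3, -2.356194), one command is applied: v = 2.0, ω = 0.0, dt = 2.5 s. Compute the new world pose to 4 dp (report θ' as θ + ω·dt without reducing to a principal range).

θ' = -2.3562 + 0.0·2.5 = -2.3562
ω = 0 → straight: x' = 1 + 2.0·cos(-2.3562)·2.5 = -2.5355
y' = -3 + 2.0·sin(-2.3562)·2.5 = -6.5355

(-2.5355, -6.5355, -2.3562)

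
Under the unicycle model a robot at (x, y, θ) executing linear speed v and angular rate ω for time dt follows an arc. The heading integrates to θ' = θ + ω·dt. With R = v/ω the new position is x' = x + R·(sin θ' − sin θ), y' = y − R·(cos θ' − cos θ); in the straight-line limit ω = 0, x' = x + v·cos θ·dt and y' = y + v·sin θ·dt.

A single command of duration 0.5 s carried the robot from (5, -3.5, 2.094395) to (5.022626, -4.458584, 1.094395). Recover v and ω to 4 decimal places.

Δθ = 1.094395 − 2.094395 = -1.000000
ω = Δθ/dt = -1.000000/0.5 = -2.0000
R = −Δy/(cos θ' − cos θ) = 1.0000
v = R·ω = 1.0000·-2.0000 = -2.0000

v = -2.0000, ω = -2.0000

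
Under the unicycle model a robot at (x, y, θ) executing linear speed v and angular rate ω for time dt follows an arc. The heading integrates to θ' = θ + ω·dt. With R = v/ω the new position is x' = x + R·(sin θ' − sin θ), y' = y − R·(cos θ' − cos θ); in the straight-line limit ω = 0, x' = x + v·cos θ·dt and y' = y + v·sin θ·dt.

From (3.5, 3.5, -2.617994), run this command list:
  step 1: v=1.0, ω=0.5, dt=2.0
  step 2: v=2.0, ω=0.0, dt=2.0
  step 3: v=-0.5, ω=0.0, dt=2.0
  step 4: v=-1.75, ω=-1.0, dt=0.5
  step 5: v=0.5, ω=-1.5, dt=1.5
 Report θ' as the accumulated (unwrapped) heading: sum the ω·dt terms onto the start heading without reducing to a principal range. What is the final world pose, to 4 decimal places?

(2.0158, -0.2455, -4.3680)

step 1: θ'=-1.6180 (R=2.0000) → pose (2.5022, 1.8623, -1.6180)
step 2: θ'=-1.6180 (straight) → pose (2.3135, -2.1332, -1.6180)
step 3: θ'=-1.6180 (straight) → pose (2.3607, -1.1343, -1.6180)
step 4: θ'=-2.1180 (R=1.7500) → pose (2.6143, -0.3064, -2.1180)
step 5: θ'=-4.3680 (R=-0.3333) → pose (2.0158, -0.2455, -4.3680)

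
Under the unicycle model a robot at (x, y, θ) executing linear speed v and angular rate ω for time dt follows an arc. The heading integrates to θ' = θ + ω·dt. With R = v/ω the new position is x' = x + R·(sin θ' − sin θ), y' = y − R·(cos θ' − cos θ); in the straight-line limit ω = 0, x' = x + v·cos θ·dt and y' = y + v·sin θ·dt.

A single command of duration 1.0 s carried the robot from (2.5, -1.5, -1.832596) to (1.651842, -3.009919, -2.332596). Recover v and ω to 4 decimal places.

Δθ = -2.332596 − -1.832596 = -0.500000
ω = Δθ/dt = -0.500000/1.0 = -0.5000
R = −Δy/(cos θ' − cos θ) = -3.5000
v = R·ω = -3.5000·-0.5000 = 1.7500

v = 1.7500, ω = -0.5000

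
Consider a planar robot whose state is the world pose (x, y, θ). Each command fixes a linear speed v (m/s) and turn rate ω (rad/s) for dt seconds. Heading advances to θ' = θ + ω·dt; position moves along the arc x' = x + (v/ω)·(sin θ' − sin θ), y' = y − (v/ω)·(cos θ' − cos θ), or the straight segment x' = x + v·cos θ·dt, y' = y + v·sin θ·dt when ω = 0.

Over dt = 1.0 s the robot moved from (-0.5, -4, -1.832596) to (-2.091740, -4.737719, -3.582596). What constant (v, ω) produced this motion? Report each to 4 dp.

Δθ = -3.582596 − -1.832596 = -1.750000
ω = Δθ/dt = -1.750000/1.0 = -1.7500
R = Δx/(sin θ' − sin θ) = -1.1429
v = R·ω = -1.1429·-1.7500 = 2.0000

v = 2.0000, ω = -1.7500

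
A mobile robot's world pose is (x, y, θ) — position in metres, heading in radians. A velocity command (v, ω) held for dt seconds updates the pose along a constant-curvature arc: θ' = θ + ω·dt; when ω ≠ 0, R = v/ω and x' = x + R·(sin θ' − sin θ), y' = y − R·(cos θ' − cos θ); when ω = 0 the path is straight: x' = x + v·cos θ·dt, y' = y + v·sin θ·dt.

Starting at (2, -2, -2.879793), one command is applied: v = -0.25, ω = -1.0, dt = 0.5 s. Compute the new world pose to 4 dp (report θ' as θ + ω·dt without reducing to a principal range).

θ' = -2.8798 + -1.0·0.5 = -3.3798
R = v/ω = -0.25/-1.0 = 0.2500
x' = 2 + 0.2500·(sin -3.3798 − sin -2.8798) = 2.1237
y' = -2 − 0.2500·(cos -3.3798 − cos -2.8798) = -1.9985

(2.1237, -1.9985, -3.3798)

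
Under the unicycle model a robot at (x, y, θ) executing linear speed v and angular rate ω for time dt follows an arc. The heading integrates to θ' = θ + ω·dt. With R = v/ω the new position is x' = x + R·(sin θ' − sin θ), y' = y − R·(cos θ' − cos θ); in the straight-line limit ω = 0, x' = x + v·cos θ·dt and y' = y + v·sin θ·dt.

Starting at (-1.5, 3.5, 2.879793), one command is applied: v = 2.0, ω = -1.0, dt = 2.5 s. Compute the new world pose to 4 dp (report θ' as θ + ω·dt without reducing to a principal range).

θ' = 2.8798 + -1.0·2.5 = 0.3798
R = v/ω = 2.0/-1.0 = -2.0000
x' = -1.5 + -2.0000·(sin 0.3798 − sin 2.8798) = -1.7238
y' = 3.5 − -2.0000·(cos 0.3798 − cos 2.8798) = 7.2893

(-1.7238, 7.2893, 0.3798)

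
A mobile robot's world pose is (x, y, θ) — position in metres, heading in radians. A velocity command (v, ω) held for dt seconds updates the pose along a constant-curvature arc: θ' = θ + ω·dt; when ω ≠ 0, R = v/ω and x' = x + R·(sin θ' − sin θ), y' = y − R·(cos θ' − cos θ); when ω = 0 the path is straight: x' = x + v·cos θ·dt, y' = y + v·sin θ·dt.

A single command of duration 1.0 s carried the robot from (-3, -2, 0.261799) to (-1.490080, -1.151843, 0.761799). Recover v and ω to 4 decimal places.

v = 1.7500, ω = 0.5000

Δθ = 0.761799 − 0.261799 = 0.500000
ω = Δθ/dt = 0.500000/1.0 = 0.5000
R = Δx/(sin θ' − sin θ) = 3.5000
v = R·ω = 3.5000·0.5000 = 1.7500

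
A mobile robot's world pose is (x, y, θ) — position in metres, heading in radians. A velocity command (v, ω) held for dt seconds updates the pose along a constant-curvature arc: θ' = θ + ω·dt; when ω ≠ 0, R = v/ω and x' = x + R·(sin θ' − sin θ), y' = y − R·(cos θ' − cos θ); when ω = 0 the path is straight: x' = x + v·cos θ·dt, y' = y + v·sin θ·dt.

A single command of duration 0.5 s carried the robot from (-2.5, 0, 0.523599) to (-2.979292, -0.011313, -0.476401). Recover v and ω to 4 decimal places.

v = -1.0000, ω = -2.0000

Δθ = -0.476401 − 0.523599 = -1.000000
ω = Δθ/dt = -1.000000/0.5 = -2.0000
R = Δx/(sin θ' − sin θ) = 0.5000
v = R·ω = 0.5000·-2.0000 = -1.0000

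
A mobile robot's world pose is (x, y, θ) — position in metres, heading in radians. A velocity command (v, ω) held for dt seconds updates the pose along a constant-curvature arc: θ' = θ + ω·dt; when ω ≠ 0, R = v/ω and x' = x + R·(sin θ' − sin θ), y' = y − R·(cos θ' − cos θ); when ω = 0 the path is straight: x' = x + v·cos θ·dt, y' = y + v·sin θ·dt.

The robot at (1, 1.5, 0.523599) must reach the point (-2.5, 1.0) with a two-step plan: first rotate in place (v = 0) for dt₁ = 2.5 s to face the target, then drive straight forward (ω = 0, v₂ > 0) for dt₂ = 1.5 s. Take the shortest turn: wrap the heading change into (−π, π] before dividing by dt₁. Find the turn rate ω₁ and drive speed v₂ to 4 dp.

ω₁ = 1.1040, v₂ = 2.3570

heading to target = atan2(1−1.5, -2.5−1) = -2.9997
Δθ = wrap(-2.9997 − 0.5236) = 2.7599; ω₁ = Δθ/dt₁ = 1.1040
distance = √((-2.5−1)² + (1−1.5)²) = 3.5355; v₂ = distance/dt₂ = 2.3570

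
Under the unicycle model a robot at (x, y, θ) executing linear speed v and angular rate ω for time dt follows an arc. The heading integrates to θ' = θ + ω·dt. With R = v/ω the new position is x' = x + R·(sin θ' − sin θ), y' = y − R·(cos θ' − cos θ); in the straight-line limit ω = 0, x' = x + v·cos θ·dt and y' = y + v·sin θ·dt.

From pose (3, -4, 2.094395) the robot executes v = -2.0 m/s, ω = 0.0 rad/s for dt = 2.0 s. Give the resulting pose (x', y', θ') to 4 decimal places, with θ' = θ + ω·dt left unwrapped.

(5.0000, -7.4641, 2.0944)

θ' = 2.0944 + 0.0·2.0 = 2.0944
ω = 0 → straight: x' = 3 + -2.0·cos(2.0944)·2.0 = 5.0000
y' = -4 + -2.0·sin(2.0944)·2.0 = -7.4641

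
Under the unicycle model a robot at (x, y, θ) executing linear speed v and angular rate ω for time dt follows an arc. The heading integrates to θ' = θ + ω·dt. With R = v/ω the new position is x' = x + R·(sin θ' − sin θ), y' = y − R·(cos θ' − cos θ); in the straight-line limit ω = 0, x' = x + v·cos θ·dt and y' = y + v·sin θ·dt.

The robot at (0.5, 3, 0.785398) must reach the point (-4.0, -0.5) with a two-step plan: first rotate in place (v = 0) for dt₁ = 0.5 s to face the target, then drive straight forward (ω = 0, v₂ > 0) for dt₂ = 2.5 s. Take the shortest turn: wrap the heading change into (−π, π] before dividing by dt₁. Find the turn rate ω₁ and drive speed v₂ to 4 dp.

heading to target = atan2(-0.5−3, -4−0.5) = -2.4805
Δθ = wrap(-2.4805 − 0.7854) = 3.0172; ω₁ = Δθ/dt₁ = 6.0345
distance = √((-4−0.5)² + (-0.5−3)²) = 5.7009; v₂ = distance/dt₂ = 2.2804

ω₁ = 6.0345, v₂ = 2.2804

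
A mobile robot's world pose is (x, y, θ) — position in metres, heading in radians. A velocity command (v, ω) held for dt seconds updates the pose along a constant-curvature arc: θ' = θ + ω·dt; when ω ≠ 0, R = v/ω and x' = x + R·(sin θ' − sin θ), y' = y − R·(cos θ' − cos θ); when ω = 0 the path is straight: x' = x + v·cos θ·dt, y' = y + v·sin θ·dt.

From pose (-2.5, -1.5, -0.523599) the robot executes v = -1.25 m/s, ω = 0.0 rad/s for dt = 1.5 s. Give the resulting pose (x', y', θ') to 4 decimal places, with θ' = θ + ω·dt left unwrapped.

(-4.1238, -0.5625, -0.5236)

θ' = -0.5236 + 0.0·1.5 = -0.5236
ω = 0 → straight: x' = -2.5 + -1.25·cos(-0.5236)·1.5 = -4.1238
y' = -1.5 + -1.25·sin(-0.5236)·1.5 = -0.5625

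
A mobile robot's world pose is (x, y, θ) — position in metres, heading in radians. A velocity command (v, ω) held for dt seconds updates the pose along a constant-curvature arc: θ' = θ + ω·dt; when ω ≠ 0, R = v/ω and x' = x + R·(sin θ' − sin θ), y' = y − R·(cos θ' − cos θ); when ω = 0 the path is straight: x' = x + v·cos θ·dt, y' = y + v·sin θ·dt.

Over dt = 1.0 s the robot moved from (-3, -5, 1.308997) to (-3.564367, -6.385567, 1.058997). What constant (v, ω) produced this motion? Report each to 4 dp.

Δθ = 1.058997 − 1.308997 = -0.250000
ω = Δθ/dt = -0.250000/1.0 = -0.2500
R = −Δy/(cos θ' − cos θ) = 6.0000
v = R·ω = 6.0000·-0.2500 = -1.5000

v = -1.5000, ω = -0.2500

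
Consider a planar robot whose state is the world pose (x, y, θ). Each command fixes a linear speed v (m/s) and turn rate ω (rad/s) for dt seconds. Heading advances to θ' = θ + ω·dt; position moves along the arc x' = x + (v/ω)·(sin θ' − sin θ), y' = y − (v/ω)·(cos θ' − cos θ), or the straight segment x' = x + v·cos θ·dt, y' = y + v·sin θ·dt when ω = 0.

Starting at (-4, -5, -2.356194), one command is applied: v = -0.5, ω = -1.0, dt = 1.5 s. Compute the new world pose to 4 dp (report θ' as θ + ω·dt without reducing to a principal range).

θ' = -2.3562 + -1.0·1.5 = -3.8562
R = v/ω = -0.5/-1.0 = 0.5000
x' = -4 + 0.5000·(sin -3.8562 − sin -2.3562) = -3.3188
y' = -5 − 0.5000·(cos -3.8562 − cos -2.3562) = -4.9759

(-3.3188, -4.9759, -3.8562)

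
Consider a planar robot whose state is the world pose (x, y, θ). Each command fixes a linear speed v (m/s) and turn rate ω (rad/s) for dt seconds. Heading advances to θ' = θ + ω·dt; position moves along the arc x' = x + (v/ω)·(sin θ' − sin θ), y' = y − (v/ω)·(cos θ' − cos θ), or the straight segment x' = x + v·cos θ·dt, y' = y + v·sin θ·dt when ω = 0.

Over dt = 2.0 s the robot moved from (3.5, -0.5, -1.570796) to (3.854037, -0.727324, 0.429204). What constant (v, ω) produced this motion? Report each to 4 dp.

v = 0.2500, ω = 1.0000

Δθ = 0.429204 − -1.570796 = 2.000000
ω = Δθ/dt = 2.000000/2.0 = 1.0000
R = Δx/(sin θ' − sin θ) = 0.2500
v = R·ω = 0.2500·1.0000 = 0.2500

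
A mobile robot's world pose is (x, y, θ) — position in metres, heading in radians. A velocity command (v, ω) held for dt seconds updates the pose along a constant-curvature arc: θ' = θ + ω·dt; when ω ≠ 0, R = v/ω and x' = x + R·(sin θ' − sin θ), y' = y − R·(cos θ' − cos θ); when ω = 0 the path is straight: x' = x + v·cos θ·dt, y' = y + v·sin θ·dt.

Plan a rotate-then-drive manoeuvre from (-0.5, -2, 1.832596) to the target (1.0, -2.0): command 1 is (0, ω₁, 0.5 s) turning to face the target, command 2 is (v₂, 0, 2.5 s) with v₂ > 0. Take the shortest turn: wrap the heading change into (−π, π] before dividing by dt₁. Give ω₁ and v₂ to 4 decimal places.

heading to target = atan2(-2−-2, 1−-0.5) = 0.0000
Δθ = wrap(0.0000 − 1.8326) = -1.8326; ω₁ = Δθ/dt₁ = -3.6652
distance = √((1−-0.5)² + (-2−-2)²) = 1.5000; v₂ = distance/dt₂ = 0.6000

ω₁ = -3.6652, v₂ = 0.6000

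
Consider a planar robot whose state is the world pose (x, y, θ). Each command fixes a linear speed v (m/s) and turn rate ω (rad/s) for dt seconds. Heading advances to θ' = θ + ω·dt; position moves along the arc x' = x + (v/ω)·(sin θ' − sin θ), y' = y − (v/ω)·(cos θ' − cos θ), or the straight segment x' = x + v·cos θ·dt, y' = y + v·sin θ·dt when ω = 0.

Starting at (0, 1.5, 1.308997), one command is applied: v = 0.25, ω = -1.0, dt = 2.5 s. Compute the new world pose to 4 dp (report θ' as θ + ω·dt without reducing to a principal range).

(0.4737, 1.5280, -1.1910)

θ' = 1.3090 + -1.0·2.5 = -1.1910
R = v/ω = 0.25/-1.0 = -0.2500
x' = 0 + -0.2500·(sin -1.1910 − sin 1.3090) = 0.4737
y' = 1.5 − -0.2500·(cos -1.1910 − cos 1.3090) = 1.5280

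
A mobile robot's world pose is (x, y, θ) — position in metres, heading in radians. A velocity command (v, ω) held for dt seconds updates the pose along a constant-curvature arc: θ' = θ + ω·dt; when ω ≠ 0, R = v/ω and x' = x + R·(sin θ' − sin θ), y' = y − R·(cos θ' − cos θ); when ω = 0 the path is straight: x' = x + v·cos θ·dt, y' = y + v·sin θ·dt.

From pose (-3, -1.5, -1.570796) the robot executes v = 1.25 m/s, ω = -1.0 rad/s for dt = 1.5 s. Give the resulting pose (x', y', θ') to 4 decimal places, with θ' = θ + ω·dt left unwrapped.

(-4.1616, -2.7469, -3.0708)

θ' = -1.5708 + -1.0·1.5 = -3.0708
R = v/ω = 1.25/-1.0 = -1.2500
x' = -3 + -1.2500·(sin -3.0708 − sin -1.5708) = -4.1616
y' = -1.5 − -1.2500·(cos -3.0708 − cos -1.5708) = -2.7469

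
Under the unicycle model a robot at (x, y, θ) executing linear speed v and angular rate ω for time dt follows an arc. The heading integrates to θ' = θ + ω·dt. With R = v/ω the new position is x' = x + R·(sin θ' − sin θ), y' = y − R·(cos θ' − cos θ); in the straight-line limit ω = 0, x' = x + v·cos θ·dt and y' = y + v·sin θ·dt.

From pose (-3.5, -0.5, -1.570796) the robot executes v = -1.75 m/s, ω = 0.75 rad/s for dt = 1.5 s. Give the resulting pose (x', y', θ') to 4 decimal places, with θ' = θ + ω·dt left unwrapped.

θ' = -1.5708 + 0.75·1.5 = -0.4458
R = v/ω = -1.75/0.75 = -2.3333
x' = -3.5 + -2.3333·(sin -0.4458 − sin -1.5708) = -4.8273
y' = -0.5 − -2.3333·(cos -0.4458 − cos -1.5708) = 1.6053

(-4.8273, 1.6053, -0.4458)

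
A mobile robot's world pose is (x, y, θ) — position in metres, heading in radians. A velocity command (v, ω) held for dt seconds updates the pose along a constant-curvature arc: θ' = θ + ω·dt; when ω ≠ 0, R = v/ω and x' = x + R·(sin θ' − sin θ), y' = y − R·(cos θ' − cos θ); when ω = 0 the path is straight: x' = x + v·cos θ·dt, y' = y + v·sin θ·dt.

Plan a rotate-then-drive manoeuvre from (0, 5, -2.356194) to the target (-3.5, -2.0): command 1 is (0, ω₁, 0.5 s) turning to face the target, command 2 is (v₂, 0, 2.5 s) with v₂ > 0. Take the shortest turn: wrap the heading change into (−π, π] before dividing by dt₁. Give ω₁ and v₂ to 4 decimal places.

heading to target = atan2(-2−5, -3.5−0) = -2.0344
Δθ = wrap(-2.0344 − -2.3562) = 0.3218; ω₁ = Δθ/dt₁ = 0.6435
distance = √((-3.5−0)² + (-2−5)²) = 7.8262; v₂ = distance/dt₂ = 3.1305

ω₁ = 0.6435, v₂ = 3.1305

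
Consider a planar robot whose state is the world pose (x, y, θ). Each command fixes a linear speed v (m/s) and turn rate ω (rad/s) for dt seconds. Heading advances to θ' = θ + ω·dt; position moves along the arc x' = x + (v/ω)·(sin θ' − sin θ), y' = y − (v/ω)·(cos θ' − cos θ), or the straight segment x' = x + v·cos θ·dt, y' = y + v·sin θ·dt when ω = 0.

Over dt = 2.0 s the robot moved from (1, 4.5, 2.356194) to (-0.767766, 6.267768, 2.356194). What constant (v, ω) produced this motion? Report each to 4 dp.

Δθ = 2.356194 − 2.356194 = 0.000000
ω = Δθ/dt = 0.000000/2.0 = 0.0000
ω = 0 → v = (Δx·cos θ + Δy·sin θ)/dt = 1.2500

v = 1.2500, ω = 0.0000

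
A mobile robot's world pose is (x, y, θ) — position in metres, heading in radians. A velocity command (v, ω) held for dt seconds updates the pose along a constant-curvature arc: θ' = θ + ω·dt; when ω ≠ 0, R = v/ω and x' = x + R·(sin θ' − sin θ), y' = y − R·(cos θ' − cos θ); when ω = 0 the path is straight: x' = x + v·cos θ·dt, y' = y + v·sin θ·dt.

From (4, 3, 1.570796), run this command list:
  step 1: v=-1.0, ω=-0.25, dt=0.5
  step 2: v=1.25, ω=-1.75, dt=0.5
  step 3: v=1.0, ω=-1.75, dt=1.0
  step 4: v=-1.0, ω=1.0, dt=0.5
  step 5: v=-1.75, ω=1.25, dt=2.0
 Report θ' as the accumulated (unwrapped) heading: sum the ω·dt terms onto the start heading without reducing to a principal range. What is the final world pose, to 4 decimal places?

step 1: θ'=1.4458 (R=4.0000) → pose (3.9688, 2.5013, 1.4458)
step 2: θ'=0.5708 (R=-0.7143) → pose (4.2916, 3.0133, 0.5708)
step 3: θ'=-1.1792 (R=-0.5714) → pose (5.1285, 2.7505, -1.1792)
step 4: θ'=-0.6792 (R=-1.0000) → pose (4.8324, 3.1470, -0.6792)
step 5: θ'=1.8208 (R=-1.4000) → pose (2.5964, 1.7113, 1.8208)

(2.5964, 1.7113, 1.8208)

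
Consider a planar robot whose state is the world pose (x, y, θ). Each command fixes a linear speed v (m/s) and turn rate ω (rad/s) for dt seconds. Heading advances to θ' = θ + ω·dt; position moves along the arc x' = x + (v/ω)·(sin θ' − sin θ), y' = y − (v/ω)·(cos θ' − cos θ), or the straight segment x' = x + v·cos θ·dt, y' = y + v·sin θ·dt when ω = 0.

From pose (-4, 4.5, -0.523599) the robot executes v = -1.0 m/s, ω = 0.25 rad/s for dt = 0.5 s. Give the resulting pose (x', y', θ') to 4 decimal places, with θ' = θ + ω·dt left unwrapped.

θ' = -0.5236 + 0.25·0.5 = -0.3986
R = v/ω = -1.0/0.25 = -4.0000
x' = -4 + -4.0000·(sin -0.3986 − sin -0.5236) = -4.4475
y' = 4.5 − -4.0000·(cos -0.3986 − cos -0.5236) = 4.7223

(-4.4475, 4.7223, -0.3986)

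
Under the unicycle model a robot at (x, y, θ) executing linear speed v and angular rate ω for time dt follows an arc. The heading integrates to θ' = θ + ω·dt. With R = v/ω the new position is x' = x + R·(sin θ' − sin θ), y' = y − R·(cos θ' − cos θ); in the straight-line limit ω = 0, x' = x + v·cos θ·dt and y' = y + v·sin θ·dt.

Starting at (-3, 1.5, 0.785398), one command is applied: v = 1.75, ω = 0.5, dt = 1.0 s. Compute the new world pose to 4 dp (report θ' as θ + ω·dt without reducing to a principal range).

(-2.1164, 2.9895, 1.2854)

θ' = 0.7854 + 0.5·1.0 = 1.2854
R = v/ω = 1.75/0.5 = 3.5000
x' = -3 + 3.5000·(sin 1.2854 − sin 0.7854) = -2.1164
y' = 1.5 − 3.5000·(cos 1.2854 − cos 0.7854) = 2.9895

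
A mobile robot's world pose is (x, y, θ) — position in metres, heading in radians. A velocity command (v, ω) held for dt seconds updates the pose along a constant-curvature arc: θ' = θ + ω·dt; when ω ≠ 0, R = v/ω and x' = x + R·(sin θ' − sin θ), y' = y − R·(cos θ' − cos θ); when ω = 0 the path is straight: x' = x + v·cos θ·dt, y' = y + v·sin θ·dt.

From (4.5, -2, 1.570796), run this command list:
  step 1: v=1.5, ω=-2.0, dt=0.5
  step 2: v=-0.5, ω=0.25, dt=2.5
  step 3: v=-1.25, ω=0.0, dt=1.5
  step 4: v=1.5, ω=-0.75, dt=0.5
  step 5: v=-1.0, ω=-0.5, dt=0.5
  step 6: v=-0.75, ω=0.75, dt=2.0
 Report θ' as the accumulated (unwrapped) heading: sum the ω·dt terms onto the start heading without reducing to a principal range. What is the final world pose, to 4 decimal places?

(3.0552, -5.0738, 2.0708)

step 1: θ'=0.5708 (R=-0.7500) → pose (4.8448, -1.3689, 0.5708)
step 2: θ'=1.1958 (R=-2.0000) → pose (4.0644, -2.3193, 1.1958)
step 3: θ'=1.1958 (straight) → pose (3.3776, -4.0640, 1.1958)
step 4: θ'=0.8208 (R=-2.0000) → pose (3.7752, -3.4333, 0.8208)
step 5: θ'=0.5708 (R=2.0000) → pose (3.3925, -3.7529, 0.5708)
step 6: θ'=2.0708 (R=-1.0000) → pose (3.0552, -5.0738, 2.0708)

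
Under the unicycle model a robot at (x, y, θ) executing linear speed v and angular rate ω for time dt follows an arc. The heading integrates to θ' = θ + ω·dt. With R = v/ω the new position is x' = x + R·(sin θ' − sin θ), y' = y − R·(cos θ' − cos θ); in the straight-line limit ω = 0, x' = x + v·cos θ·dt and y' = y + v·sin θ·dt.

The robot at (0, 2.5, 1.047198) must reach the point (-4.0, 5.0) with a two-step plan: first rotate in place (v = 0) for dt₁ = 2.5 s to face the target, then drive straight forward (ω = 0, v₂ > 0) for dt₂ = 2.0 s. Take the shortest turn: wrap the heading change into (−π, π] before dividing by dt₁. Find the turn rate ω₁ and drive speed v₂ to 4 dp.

heading to target = atan2(5−2.5, -4−0) = 2.5830
Δθ = wrap(2.5830 − 1.0472) = 1.5358; ω₁ = Δθ/dt₁ = 0.6143
distance = √((-4−0)² + (5−2.5)²) = 4.7170; v₂ = distance/dt₂ = 2.3585

ω₁ = 0.6143, v₂ = 2.3585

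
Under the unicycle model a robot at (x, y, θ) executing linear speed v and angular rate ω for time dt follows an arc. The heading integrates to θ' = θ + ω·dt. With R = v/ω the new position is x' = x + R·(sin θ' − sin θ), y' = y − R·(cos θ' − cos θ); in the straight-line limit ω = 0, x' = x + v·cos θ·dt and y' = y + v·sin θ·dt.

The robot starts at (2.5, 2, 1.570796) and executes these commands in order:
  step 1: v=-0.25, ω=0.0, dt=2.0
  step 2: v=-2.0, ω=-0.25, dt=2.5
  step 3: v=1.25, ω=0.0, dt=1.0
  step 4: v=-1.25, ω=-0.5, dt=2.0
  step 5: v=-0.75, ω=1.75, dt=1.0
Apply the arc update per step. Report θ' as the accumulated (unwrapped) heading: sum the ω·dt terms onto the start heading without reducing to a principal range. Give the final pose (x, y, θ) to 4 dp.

step 1: θ'=1.5708 (straight) → pose (2.5000, 1.5000, 1.5708)
step 2: θ'=0.9458 (R=8.0000) → pose (0.9877, -3.1808, 0.9458)
step 3: θ'=0.9458 (straight) → pose (1.7191, -2.1671, 0.9458)
step 4: θ'=-0.0542 (R=2.5000) → pose (-0.4438, -3.2007, -0.0542)
step 5: θ'=1.6958 (R=-0.4286) → pose (-0.8922, -3.6820, 1.6958)

(-0.8922, -3.6820, 1.6958)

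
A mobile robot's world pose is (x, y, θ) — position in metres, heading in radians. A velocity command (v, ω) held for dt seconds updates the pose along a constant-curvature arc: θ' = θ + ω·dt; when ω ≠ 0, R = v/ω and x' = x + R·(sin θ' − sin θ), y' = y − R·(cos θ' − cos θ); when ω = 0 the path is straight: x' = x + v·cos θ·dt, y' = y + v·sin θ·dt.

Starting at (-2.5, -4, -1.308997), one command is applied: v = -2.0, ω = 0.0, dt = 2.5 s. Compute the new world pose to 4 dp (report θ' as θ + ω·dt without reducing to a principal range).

θ' = -1.3090 + 0.0·2.5 = -1.3090
ω = 0 → straight: x' = -2.5 + -2.0·cos(-1.3090)·2.5 = -3.7941
y' = -4 + -2.0·sin(-1.3090)·2.5 = 0.8296

(-3.7941, 0.8296, -1.3090)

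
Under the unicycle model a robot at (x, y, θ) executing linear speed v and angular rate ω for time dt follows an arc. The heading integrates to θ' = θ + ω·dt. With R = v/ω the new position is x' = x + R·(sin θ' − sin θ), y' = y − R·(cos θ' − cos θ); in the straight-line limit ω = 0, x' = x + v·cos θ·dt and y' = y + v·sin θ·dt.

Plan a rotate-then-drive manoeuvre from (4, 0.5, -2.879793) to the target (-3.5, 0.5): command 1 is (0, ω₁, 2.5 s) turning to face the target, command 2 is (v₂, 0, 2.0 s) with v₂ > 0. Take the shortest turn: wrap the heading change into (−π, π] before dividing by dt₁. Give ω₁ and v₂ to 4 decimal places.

heading to target = atan2(0.5−0.5, -3.5−4) = 3.1416
Δθ = wrap(3.1416 − -2.8798) = -0.2618; ω₁ = Δθ/dt₁ = -0.1047
distance = √((-3.5−4)² + (0.5−0.5)²) = 7.5000; v₂ = distance/dt₂ = 3.7500

ω₁ = -0.1047, v₂ = 3.7500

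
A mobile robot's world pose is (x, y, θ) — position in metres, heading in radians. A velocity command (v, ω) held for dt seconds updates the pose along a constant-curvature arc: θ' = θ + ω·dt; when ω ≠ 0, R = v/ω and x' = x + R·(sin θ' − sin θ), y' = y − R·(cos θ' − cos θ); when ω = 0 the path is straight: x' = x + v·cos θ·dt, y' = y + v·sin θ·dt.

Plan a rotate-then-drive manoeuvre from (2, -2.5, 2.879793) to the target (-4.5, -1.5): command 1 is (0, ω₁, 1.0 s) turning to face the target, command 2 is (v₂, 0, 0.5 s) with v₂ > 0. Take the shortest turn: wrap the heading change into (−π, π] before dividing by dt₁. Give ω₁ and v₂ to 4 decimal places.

ω₁ = 0.1092, v₂ = 13.1529

heading to target = atan2(-1.5−-2.5, -4.5−2) = 2.9889
Δθ = wrap(2.9889 − 2.8798) = 0.1092; ω₁ = Δθ/dt₁ = 0.1092
distance = √((-4.5−2)² + (-1.5−-2.5)²) = 6.5765; v₂ = distance/dt₂ = 13.1529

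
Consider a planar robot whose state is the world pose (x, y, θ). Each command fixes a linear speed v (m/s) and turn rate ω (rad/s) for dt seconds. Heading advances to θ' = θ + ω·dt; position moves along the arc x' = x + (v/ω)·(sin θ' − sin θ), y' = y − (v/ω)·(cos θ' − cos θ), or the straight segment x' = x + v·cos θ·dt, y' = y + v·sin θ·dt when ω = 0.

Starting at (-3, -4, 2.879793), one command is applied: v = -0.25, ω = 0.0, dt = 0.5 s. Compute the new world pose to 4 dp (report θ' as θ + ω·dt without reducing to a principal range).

θ' = 2.8798 + 0.0·0.5 = 2.8798
ω = 0 → straight: x' = -3 + -0.25·cos(2.8798)·0.5 = -2.8793
y' = -4 + -0.25·sin(2.8798)·0.5 = -4.0324

(-2.8793, -4.0324, 2.8798)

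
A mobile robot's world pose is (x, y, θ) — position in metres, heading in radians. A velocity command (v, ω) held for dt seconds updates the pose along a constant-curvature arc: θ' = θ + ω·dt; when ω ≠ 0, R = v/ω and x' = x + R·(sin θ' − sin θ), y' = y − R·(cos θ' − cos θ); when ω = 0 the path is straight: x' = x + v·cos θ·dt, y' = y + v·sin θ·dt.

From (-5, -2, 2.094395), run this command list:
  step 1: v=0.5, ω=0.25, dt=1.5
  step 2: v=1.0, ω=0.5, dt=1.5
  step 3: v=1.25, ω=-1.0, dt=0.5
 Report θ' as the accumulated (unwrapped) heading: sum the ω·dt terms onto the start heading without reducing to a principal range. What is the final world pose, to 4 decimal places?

step 1: θ'=2.4694 (R=2.0000) → pose (-5.4866, -1.4351, 2.4694)
step 2: θ'=3.2194 (R=2.0000) → pose (-6.8875, -1.0060, 3.2194)
step 3: θ'=2.7194 (R=-1.2500) → pose (-7.4969, -0.9001, 2.7194)

(-7.4969, -0.9001, 2.7194)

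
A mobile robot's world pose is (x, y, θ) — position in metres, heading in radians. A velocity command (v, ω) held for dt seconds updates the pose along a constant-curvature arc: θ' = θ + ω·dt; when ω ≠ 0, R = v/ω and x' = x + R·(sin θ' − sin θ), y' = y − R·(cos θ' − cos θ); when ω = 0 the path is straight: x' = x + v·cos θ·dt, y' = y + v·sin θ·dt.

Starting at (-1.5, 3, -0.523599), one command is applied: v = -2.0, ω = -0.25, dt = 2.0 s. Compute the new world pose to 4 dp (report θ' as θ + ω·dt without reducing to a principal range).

θ' = -0.5236 + -0.25·2.0 = -1.0236
R = v/ω = -2.0/-0.25 = 8.0000
x' = -1.5 + 8.0000·(sin -1.0236 − sin -0.5236) = -4.3319
y' = 3 − 8.0000·(cos -1.0236 − cos -0.5236) = 5.7658

(-4.3319, 5.7658, -1.0236)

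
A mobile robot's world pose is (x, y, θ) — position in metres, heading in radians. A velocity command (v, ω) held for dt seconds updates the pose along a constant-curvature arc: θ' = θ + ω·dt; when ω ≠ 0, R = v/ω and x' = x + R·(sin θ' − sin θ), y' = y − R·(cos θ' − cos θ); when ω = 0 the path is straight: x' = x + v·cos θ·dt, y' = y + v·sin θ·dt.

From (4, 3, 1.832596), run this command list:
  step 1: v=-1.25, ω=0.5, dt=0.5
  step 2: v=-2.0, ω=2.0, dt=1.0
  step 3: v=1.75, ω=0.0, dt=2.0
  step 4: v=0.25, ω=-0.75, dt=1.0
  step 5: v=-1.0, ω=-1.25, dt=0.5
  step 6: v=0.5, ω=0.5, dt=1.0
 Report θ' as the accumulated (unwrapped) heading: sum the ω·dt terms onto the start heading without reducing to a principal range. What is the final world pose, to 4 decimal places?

step 1: θ'=2.0826 (R=-2.5000) → pose (4.2352, 2.4227, 2.0826)
step 2: θ'=4.0826 (R=-1.0000) → pose (5.9152, 2.3235, 4.0826)
step 3: θ'=4.0826 (straight) → pose (3.8537, -0.5051, 4.0826)
step 4: θ'=3.3326 (R=-0.3333) → pose (3.6476, -0.6360, 3.3326)
step 5: θ'=2.7076 (R=0.8000) → pose (4.1359, -0.6956, 2.7076)
step 6: θ'=3.2076 (R=1.0000) → pose (3.6495, -0.6051, 3.2076)

(3.6495, -0.6051, 3.2076)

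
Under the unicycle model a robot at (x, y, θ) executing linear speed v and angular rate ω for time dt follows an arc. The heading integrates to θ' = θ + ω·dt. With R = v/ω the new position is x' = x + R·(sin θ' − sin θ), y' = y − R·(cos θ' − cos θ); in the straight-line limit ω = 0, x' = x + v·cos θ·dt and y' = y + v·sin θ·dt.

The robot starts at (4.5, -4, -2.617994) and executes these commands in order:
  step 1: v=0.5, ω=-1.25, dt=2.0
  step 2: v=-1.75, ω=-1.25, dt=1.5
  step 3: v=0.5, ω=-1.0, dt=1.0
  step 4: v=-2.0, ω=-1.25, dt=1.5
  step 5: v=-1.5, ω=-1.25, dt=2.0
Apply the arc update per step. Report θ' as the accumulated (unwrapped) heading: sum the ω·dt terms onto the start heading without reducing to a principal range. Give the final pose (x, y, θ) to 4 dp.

step 1: θ'=-5.1180 (R=-0.4000) → pose (3.9325, -3.4958, -5.1180)
step 2: θ'=-6.9930 (R=1.4000) → pose (1.7337, -4.0052, -6.9930)
step 3: θ'=-7.9930 (R=-0.5000) → pose (1.9030, -4.4538, -7.9930)
step 4: θ'=-9.8680 (R=1.6000) → pose (4.1737, -3.2301, -9.8680)
step 5: θ'=-12.3680 (R=1.2000) → pose (3.8956, -5.4906, -12.3680)

(3.8956, -5.4906, -12.3680)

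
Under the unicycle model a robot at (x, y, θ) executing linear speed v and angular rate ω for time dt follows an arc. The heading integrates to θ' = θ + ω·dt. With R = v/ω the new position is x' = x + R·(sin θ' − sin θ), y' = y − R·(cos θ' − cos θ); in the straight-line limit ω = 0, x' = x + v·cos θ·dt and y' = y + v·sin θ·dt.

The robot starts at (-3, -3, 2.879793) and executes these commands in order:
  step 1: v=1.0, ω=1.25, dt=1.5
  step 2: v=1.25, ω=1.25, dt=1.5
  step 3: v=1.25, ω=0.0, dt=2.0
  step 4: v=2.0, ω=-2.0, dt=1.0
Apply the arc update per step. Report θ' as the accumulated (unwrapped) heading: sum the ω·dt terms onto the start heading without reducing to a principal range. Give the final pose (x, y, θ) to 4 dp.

step 1: θ'=4.7548 (R=0.8000) → pose (-4.0063, -3.8067, 4.7548)
step 2: θ'=6.6298 (R=1.0000) → pose (-2.6675, -4.7048, 6.6298)
step 3: θ'=6.6298 (straight) → pose (-0.3162, -3.8555, 6.6298)
step 4: θ'=4.6298 (R=-1.0000) → pose (1.0201, -4.8786, 4.6298)

(1.0201, -4.8786, 4.6298)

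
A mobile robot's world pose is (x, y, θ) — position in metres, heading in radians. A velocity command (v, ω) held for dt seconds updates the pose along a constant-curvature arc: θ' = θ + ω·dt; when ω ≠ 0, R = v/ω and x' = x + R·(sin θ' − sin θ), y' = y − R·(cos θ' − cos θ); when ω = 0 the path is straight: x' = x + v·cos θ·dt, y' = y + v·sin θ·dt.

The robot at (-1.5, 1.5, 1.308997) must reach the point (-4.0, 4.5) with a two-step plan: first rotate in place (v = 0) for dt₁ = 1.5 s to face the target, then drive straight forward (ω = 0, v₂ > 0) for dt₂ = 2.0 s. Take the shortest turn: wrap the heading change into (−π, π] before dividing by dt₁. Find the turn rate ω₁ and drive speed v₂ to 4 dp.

ω₁ = 0.6377, v₂ = 1.9526

heading to target = atan2(4.5−1.5, -4−-1.5) = 2.2655
Δθ = wrap(2.2655 − 1.3090) = 0.9565; ω₁ = Δθ/dt₁ = 0.6377
distance = √((-4−-1.5)² + (4.5−1.5)²) = 3.9051; v₂ = distance/dt₂ = 1.9526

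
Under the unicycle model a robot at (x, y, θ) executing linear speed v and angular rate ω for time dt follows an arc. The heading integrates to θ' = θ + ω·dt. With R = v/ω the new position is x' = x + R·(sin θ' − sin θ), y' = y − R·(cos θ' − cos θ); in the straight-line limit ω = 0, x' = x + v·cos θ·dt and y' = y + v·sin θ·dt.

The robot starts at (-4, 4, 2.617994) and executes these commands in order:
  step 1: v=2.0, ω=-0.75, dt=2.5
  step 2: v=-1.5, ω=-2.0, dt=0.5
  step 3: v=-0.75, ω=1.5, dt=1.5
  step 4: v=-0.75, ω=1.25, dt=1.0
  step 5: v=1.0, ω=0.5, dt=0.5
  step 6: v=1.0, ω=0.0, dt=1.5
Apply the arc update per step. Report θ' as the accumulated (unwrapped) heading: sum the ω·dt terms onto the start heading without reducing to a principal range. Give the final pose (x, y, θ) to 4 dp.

(-7.0381, 6.4324, 3.4930)

step 1: θ'=0.7430 (R=-2.6667) → pose (-4.4707, 8.2733, 0.7430)
step 2: θ'=-0.2570 (R=0.7500) → pose (-5.1687, 8.1002, -0.2570)
step 3: θ'=1.9930 (R=-0.5000) → pose (-5.7519, 7.4118, 1.9930)
step 4: θ'=3.2430 (R=-0.6000) → pose (-5.1438, 7.0607, 3.2430)
step 5: θ'=3.4930 (R=2.0000) → pose (-5.6298, 6.9488, 3.4930)
step 6: θ'=3.4930 (straight) → pose (-7.0381, 6.4324, 3.4930)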